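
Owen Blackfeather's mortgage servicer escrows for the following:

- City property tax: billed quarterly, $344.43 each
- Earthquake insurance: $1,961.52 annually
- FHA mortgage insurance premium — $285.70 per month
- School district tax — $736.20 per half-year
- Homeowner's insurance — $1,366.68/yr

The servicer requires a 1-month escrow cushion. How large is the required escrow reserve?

$800.56

City property tax: $344.43 × 4 = $1,377.72/yr
Earthquake insurance: $1,961.52/yr
FHA mortgage insurance premium: $285.70 × 12 = $3,428.40/yr
School district tax: $736.20 × 2 = $1,472.40/yr
Homeowner's insurance: $1,366.68/yr
Combined annual = $9,606.72
Monthly escrow = $9,606.72 / 12 = $800.56
Cushion = 1 × $800.56 = $800.56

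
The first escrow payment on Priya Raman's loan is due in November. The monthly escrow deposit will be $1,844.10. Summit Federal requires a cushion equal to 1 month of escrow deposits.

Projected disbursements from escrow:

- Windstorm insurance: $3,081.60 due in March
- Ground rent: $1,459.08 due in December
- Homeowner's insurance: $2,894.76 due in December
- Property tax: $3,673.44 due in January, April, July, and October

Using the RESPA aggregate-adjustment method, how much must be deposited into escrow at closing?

$5,561.82

Cushion = 1 × $1,844.10 = $1,844.10
Trial balance (start $0, +$1,844.10 each month, − disbursements):
  Nov: +$1,844.10 → $1,844.10
  Dec: +$1,844.10 − $4,353.84 → -$665.64
  Jan: +$1,844.10 − $3,673.44 → -$2,494.98
  Feb: +$1,844.10 → -$650.88
  Mar: +$1,844.10 − $3,081.60 → -$1,888.38
  Apr: +$1,844.10 − $3,673.44 → -$3,717.72
  May: +$1,844.10 → -$1,873.62
  Jun: +$1,844.10 → -$29.52
  Jul: +$1,844.10 − $3,673.44 → -$1,858.86
  Aug: +$1,844.10 → -$14.76
  Sep: +$1,844.10 → $1,829.34
  Oct: +$1,844.10 − $3,673.44 → $0.00
Lowest trial balance = -$3,717.72 (Apr)
Initial deposit = cushion − low point = $1,844.10 − (-$3,717.72) = $5,561.82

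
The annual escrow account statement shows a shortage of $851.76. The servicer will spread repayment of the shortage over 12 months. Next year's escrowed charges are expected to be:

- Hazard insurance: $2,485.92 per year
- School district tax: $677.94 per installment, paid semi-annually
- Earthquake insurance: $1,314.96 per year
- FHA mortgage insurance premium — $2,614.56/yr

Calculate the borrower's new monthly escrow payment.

$718.59

Hazard insurance — $2,485.92 per year
School district tax — $677.94 × 2 = $1,355.88 per year
Earthquake insurance — $1,314.96 per year
FHA mortgage insurance premium — $2,614.56 per year
Total annual escrow = $2,485.92 + $1,355.88 + $1,314.96 + $2,614.56 = $7,771.32
Monthly = $7,771.32 ÷ 12 = $647.61
Shortage per month = $851.76 ÷ 12 = $70.98
New monthly escrow = $647.61 + $70.98 = $718.59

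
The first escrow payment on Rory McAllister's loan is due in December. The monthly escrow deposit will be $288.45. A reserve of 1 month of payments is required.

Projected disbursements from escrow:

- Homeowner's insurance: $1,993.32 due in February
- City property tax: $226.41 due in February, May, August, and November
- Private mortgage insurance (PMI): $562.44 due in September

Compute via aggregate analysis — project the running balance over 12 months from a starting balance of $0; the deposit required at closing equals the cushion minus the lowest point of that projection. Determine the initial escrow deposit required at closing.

$1,642.83

Cushion = 1 × $288.45 = $288.45
Trial balance (start $0, +$288.45 each month, − disbursements):
  Dec: +$288.45 → $288.45
  Jan: +$288.45 → $576.90
  Feb: +$288.45 − $2,219.73 → -$1,354.38
  Mar: +$288.45 → -$1,065.93
  Apr: +$288.45 → -$777.48
  May: +$288.45 − $226.41 → -$715.44
  Jun: +$288.45 → -$426.99
  Jul: +$288.45 → -$138.54
  Aug: +$288.45 − $226.41 → -$76.50
  Sep: +$288.45 − $562.44 → -$350.49
  Oct: +$288.45 → -$62.04
  Nov: +$288.45 − $226.41 → $0.00
Lowest trial balance = -$1,354.38 (Feb)
Initial deposit = cushion − low point = $288.45 − (-$1,354.38) = $1,642.83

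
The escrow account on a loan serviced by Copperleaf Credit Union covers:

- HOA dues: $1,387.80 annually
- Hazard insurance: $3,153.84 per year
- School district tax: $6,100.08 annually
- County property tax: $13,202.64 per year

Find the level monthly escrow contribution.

HOA dues = $1,387.80 per year
Hazard insurance = $3,153.84 per year
School district tax = $6,100.08 per year
County property tax = $13,202.64 per year
Total annual escrow = $1,387.80 + $3,153.84 + $6,100.08 + $13,202.64 = $23,844.36
Per month = $23,844.36 / 12 = $1,987.03

$1,987.03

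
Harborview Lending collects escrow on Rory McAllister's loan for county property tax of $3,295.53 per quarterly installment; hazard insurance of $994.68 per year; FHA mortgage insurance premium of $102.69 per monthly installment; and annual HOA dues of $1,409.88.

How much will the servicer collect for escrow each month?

County property tax = $3,295.53 × 4 = $13,182.12 annually
Hazard insurance = $994.68 annually
FHA mortgage insurance premium = $102.69 × 12 = $1,232.28 annually
HOA dues = $1,409.88 annually
Yearly total = $13,182.12 + $994.68 + $1,232.28 + $1,409.88 = $16,818.96
Monthly escrow = $16,818.96 / 12 = $1,401.58

$1,401.58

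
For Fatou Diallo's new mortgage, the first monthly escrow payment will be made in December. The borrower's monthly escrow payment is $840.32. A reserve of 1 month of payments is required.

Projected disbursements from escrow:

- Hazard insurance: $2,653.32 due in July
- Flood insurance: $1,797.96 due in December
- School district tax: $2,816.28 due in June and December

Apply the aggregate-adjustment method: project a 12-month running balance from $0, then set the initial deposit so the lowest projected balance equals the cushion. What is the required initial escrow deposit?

Cushion = 1 × $840.32 = $840.32
Trial balance (start $0, +$840.32 each month, − disbursements):
  Dec: +$840.32 − $4,614.24 → -$3,773.92
  Jan: +$840.32 → -$2,933.60
  Feb: +$840.32 → -$2,093.28
  Mar: +$840.32 → -$1,252.96
  Apr: +$840.32 → -$412.64
  May: +$840.32 → $427.68
  Jun: +$840.32 − $2,816.28 → -$1,548.28
  Jul: +$840.32 − $2,653.32 → -$3,361.28
  Aug: +$840.32 → -$2,520.96
  Sep: +$840.32 → -$1,680.64
  Oct: +$840.32 → -$840.32
  Nov: +$840.32 → $0.00
Lowest trial balance = -$3,773.92 (Dec)
Initial deposit = cushion − low point = $840.32 − (-$3,773.92) = $4,614.24

$4,614.24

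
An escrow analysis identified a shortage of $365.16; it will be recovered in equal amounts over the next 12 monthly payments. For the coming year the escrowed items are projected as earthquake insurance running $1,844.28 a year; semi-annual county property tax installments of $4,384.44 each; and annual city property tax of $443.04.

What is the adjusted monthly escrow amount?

Earthquake insurance: $1,844.28
County property tax: $4,384.44 × 2 = $8,768.88
City property tax: $443.04
Combined annual = $1,844.28 + $8,768.88 + $443.04 = $11,056.20
Monthly = $11,056.20 ÷ 12 = $921.35
Shortage spread = $365.16 / 12 = $30.43/mo
Adjusted monthly = $921.35 + $30.43 = $951.78

$951.78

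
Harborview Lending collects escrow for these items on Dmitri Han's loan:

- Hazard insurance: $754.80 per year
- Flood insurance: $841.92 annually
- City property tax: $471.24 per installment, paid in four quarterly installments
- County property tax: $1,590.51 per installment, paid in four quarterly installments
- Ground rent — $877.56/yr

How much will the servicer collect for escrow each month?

Hazard insurance — $754.80
Flood insurance — $841.92
City property tax — $471.24 × 4 = $1,884.96
County property tax — $1,590.51 × 4 = $6,362.04
Ground rent — $877.56
Yearly total = $10,721.28
Monthly = $10,721.28 / 12 = $893.44

$893.44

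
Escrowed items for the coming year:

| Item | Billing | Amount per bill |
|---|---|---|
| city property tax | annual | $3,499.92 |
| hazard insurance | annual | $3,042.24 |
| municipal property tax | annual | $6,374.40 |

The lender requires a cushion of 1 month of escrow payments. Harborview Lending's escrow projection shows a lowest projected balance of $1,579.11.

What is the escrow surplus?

$502.73

City property tax = $3,499.92/yr
Hazard insurance = $3,042.24/yr
Municipal property tax = $6,374.40/yr
Total per year = $3,499.92 + $3,042.24 + $6,374.40 = $12,916.56
Per month = $12,916.56 / 12 = $1,076.38
Required reserve = 1 × $1,076.38 = $1,076.38
Excess over cushion: $1,579.11 − $1,076.38 = $502.73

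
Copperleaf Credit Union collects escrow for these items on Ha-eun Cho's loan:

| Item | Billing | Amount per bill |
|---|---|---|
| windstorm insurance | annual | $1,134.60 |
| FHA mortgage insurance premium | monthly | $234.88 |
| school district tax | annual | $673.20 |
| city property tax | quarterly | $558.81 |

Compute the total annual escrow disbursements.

$6,861.60

Windstorm insurance — $1,134.60 annually
FHA mortgage insurance premium — $234.88 × 12 = $2,818.56 annually
School district tax — $673.20 annually
City property tax — $558.81 × 4 = $2,235.24 annually
Total annual escrow = $1,134.60 + $2,818.56 + $673.20 + $2,235.24 = $6,861.60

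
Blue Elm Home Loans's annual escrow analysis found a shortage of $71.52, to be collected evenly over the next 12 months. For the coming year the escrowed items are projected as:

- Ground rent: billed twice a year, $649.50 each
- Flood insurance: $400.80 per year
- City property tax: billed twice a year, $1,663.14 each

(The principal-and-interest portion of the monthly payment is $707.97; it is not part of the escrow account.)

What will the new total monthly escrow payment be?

$424.80

Ground rent = $649.50 × 2 = $1,299.00/yr
Flood insurance = $400.80/yr
City property tax = $1,663.14 × 2 = $3,326.28/yr
Yearly total = $5,026.08
Base monthly escrow = $5,026.08 ÷ 12 = $418.84
Shortage spread = $71.52 ÷ 12 = $5.96/mo
Adjusted monthly = $418.84 + $5.96 = $424.80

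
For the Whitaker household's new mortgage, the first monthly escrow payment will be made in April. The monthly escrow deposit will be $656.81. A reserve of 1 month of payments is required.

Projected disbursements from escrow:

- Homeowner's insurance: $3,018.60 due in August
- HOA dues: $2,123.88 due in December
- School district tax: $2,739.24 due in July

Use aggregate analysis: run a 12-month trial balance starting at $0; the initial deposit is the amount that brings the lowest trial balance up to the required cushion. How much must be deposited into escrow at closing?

$3,130.60

Cushion = 1 × $656.81 = $656.81
Trial balance (start $0, +$656.81 each month, − disbursements):
  Apr: +$656.81 → $656.81
  May: +$656.81 → $1,313.62
  Jun: +$656.81 → $1,970.43
  Jul: +$656.81 − $2,739.24 → -$112.00
  Aug: +$656.81 − $3,018.60 → -$2,473.79
  Sep: +$656.81 → -$1,816.98
  Oct: +$656.81 → -$1,160.17
  Nov: +$656.81 → -$503.36
  Dec: +$656.81 − $2,123.88 → -$1,970.43
  Jan: +$656.81 → -$1,313.62
  Feb: +$656.81 → -$656.81
  Mar: +$656.81 → $0.00
Lowest trial balance = -$2,473.79 (Aug)
Initial deposit = cushion − low point = $656.81 − (-$2,473.79) = $3,130.60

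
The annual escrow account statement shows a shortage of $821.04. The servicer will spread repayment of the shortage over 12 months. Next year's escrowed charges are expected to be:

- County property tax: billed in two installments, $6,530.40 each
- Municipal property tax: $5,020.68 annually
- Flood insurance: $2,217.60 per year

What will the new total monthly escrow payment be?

County property tax = $6,530.40 × 2 = $13,060.80
Municipal property tax = $5,020.68
Flood insurance = $2,217.60
Total annual escrow = $13,060.80 + $5,020.68 + $2,217.60 = $20,299.08
Per month = $20,299.08 / 12 = $1,691.59
Monthly shortage recovery: $821.04 / 12 = $68.42
Adjusted monthly = $1,691.59 + $68.42 = $1,760.01

$1,760.01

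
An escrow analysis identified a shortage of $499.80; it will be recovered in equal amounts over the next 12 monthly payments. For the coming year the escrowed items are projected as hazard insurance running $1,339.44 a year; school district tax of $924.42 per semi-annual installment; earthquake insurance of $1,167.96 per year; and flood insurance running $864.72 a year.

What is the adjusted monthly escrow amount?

$476.73

Hazard insurance = $1,339.44 per year
School district tax = $924.42 × 2 = $1,848.84 per year
Earthquake insurance = $1,167.96 per year
Flood insurance = $864.72 per year
Combined annual = $1,339.44 + $1,848.84 + $1,167.96 + $864.72 = $5,220.96
Monthly escrow = $5,220.96 / 12 = $435.08
Shortage spread = $499.80 / 12 = $41.65/mo
Adjusted monthly = $435.08 + $41.65 = $476.73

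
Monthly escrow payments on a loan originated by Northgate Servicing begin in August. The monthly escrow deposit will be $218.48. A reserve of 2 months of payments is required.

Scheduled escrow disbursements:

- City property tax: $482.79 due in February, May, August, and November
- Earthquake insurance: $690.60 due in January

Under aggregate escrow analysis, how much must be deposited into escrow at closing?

$1,046.57

Cushion = 2 × $218.48 = $436.96
Trial balance (start $0, +$218.48 each month, − disbursements):
  Aug: +$218.48 − $482.79 → -$264.31
  Sep: +$218.48 → -$45.83
  Oct: +$218.48 → $172.65
  Nov: +$218.48 − $482.79 → -$91.66
  Dec: +$218.48 → $126.82
  Jan: +$218.48 − $690.60 → -$345.30
  Feb: +$218.48 − $482.79 → -$609.61
  Mar: +$218.48 → -$391.13
  Apr: +$218.48 → -$172.65
  May: +$218.48 − $482.79 → -$436.96
  Jun: +$218.48 → -$218.48
  Jul: +$218.48 → $0.00
Lowest trial balance = -$609.61 (Feb)
Initial deposit = cushion − low point = $436.96 − (-$609.61) = $1,046.57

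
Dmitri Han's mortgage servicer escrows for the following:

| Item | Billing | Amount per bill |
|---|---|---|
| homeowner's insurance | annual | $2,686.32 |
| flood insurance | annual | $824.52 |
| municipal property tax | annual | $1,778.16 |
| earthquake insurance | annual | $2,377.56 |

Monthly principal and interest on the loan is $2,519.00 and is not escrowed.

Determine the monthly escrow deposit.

Homeowner's insurance — $2,686.32 per year
Flood insurance — $824.52 per year
Municipal property tax — $1,778.16 per year
Earthquake insurance — $2,377.56 per year
Total per year = $7,666.56
Per month = $7,666.56 / 12 = $638.88

$638.88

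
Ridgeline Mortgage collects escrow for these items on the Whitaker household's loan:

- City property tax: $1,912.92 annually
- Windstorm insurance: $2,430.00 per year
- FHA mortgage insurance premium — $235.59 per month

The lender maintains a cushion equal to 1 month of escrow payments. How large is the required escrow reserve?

City property tax: $1,912.92
Windstorm insurance: $2,430.00
FHA mortgage insurance premium: $235.59 × 12 = $2,827.08
Annual escrow total = $1,912.92 + $2,430.00 + $2,827.08 = $7,170.00
Per month = $7,170.00 / 12 = $597.50
Cushion = 1 × $597.50 = $597.50

$597.50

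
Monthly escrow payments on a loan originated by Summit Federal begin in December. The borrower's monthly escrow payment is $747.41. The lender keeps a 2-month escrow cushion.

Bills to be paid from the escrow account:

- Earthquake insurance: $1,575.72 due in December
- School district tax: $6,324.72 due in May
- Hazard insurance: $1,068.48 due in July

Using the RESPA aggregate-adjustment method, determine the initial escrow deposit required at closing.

$4,910.80

Cushion = 2 × $747.41 = $1,494.82
Trial balance (start $0, +$747.41 each month, − disbursements):
  Dec: +$747.41 − $1,575.72 → -$828.31
  Jan: +$747.41 → -$80.90
  Feb: +$747.41 → $666.51
  Mar: +$747.41 → $1,413.92
  Apr: +$747.41 → $2,161.33
  May: +$747.41 − $6,324.72 → -$3,415.98
  Jun: +$747.41 → -$2,668.57
  Jul: +$747.41 − $1,068.48 → -$2,989.64
  Aug: +$747.41 → -$2,242.23
  Sep: +$747.41 → -$1,494.82
  Oct: +$747.41 → -$747.41
  Nov: +$747.41 → $0.00
Lowest trial balance = -$3,415.98 (May)
Initial deposit = cushion − low point = $1,494.82 − (-$3,415.98) = $4,910.80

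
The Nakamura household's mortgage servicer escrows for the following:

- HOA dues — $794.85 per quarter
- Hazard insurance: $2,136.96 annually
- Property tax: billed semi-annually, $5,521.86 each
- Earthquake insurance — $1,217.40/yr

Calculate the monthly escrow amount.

$1,464.79

HOA dues = $794.85 × 4 = $3,179.40/yr
Hazard insurance = $2,136.96/yr
Property tax = $5,521.86 × 2 = $11,043.72/yr
Earthquake insurance = $1,217.40/yr
Yearly total = $3,179.40 + $2,136.96 + $11,043.72 + $1,217.40 = $17,577.48
Monthly escrow = $17,577.48 ÷ 12 = $1,464.79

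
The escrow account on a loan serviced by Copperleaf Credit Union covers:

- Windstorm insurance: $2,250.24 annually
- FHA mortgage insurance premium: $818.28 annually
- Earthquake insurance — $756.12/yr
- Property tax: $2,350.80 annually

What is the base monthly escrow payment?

Windstorm insurance — $2,250.24 per year
FHA mortgage insurance premium — $818.28 per year
Earthquake insurance — $756.12 per year
Property tax — $2,350.80 per year
Yearly total = $2,250.24 + $818.28 + $756.12 + $2,350.80 = $6,175.44
Base monthly escrow = $6,175.44 ÷ 12 = $514.62

$514.62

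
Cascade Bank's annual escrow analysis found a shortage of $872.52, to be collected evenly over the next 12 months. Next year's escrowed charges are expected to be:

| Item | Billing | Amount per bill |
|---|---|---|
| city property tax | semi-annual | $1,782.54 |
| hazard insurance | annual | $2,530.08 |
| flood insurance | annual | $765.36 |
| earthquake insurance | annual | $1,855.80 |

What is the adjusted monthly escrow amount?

$799.07

City property tax — $1,782.54 × 2 = $3,565.08
Hazard insurance — $2,530.08
Flood insurance — $765.36
Earthquake insurance — $1,855.80
Total per year = $8,716.32
Base monthly escrow = $8,716.32 / 12 = $726.36
Shortage per month = $872.52 ÷ 12 = $72.71
Adjusted monthly = $726.36 + $72.71 = $799.07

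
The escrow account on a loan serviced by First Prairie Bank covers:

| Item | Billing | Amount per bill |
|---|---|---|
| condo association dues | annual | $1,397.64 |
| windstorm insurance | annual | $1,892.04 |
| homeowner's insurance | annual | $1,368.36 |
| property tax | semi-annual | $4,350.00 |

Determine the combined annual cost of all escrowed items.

$13,358.04

Condo association dues = $1,397.64 per year
Windstorm insurance = $1,892.04 per year
Homeowner's insurance = $1,368.36 per year
Property tax = $4,350.00 × 2 = $8,700.00 per year
Yearly total = $1,397.64 + $1,892.04 + $1,368.36 + $8,700.00 = $13,358.04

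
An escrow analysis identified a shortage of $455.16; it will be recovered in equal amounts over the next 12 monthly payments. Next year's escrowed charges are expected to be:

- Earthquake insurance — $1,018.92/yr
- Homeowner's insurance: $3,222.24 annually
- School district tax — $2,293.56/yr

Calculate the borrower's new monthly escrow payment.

Earthquake insurance: $1,018.92/yr
Homeowner's insurance: $3,222.24/yr
School district tax: $2,293.56/yr
Yearly total = $1,018.92 + $3,222.24 + $2,293.56 = $6,534.72
Monthly = $6,534.72 / 12 = $544.56
Shortage spread = $455.16 / 12 = $37.93/mo
Adjusted monthly = $544.56 + $37.93 = $582.49

$582.49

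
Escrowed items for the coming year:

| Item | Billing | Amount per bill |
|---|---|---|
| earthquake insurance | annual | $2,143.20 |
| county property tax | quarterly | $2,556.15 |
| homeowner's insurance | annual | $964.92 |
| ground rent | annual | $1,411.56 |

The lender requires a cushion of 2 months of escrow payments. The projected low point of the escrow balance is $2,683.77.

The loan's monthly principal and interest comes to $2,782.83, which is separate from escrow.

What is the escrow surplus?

Earthquake insurance = $2,143.20/yr
County property tax = $2,556.15 × 4 = $10,224.60/yr
Homeowner's insurance = $964.92/yr
Ground rent = $1,411.56/yr
Total annual escrow = $2,143.20 + $10,224.60 + $964.92 + $1,411.56 = $14,744.28
Monthly escrow = $14,744.28 / 12 = $1,228.69
Required cushion = 2 × $1,228.69 = $2,457.38
Surplus = $2,683.77 − $2,457.38 = $226.39

$226.39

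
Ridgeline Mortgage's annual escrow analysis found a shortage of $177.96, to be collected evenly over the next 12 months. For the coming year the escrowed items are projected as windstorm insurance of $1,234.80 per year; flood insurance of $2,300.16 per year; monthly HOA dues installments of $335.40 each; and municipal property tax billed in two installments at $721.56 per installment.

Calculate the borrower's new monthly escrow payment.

Windstorm insurance — $1,234.80 per year
Flood insurance — $2,300.16 per year
HOA dues — $335.40 × 12 = $4,024.80 per year
Municipal property tax — $721.56 × 2 = $1,443.12 per year
Total annual escrow = $1,234.80 + $2,300.16 + $4,024.80 + $1,443.12 = $9,002.88
Per month = $9,002.88 / 12 = $750.24
Shortage spread = $177.96 / 12 = $14.83/mo
Adjusted monthly = $750.24 + $14.83 = $765.07

$765.07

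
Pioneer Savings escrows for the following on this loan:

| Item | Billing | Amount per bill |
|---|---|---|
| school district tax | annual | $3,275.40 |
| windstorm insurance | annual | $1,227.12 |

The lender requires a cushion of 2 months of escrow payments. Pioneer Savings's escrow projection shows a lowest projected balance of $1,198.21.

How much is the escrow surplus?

$447.79

School district tax: $3,275.40 per year
Windstorm insurance: $1,227.12 per year
Combined annual = $3,275.40 + $1,227.12 = $4,502.52
Monthly escrow = $4,502.52 ÷ 12 = $375.21
Required cushion = 2 × $375.21 = $750.42
Surplus = $1,198.21 − $750.42 = $447.79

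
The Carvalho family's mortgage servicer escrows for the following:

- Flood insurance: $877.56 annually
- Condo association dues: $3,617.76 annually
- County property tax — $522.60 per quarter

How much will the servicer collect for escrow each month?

$548.81

Flood insurance — $877.56/yr
Condo association dues — $3,617.76/yr
County property tax — $522.60 × 4 = $2,090.40/yr
Total annual escrow = $877.56 + $3,617.76 + $2,090.40 = $6,585.72
Per month = $6,585.72 / 12 = $548.81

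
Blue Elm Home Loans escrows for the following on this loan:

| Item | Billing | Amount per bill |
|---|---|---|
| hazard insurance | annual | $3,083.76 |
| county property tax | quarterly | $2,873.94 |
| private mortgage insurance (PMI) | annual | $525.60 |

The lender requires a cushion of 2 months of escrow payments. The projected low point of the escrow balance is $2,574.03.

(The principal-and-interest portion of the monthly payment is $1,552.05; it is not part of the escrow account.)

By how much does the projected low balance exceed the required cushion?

Hazard insurance: $3,083.76 per year
County property tax: $2,873.94 × 4 = $11,495.76 per year
Private mortgage insurance (PMI): $525.60 per year
Total annual escrow = $3,083.76 + $11,495.76 + $525.60 = $15,105.12
Monthly = $15,105.12 / 12 = $1,258.76
Required reserve = 2 × $1,258.76 = $2,517.52
Excess over cushion: $2,574.03 − $2,517.52 = $56.51

$56.51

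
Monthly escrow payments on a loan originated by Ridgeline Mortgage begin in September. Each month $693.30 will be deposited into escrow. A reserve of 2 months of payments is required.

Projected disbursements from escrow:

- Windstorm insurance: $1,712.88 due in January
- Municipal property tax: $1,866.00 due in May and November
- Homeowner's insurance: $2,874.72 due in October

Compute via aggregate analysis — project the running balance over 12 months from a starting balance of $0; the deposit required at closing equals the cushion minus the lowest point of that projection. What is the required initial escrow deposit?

$4,373.70

Cushion = 2 × $693.30 = $1,386.60
Trial balance (start $0, +$693.30 each month, − disbursements):
  Sep: +$693.30 → $693.30
  Oct: +$693.30 − $2,874.72 → -$1,488.12
  Nov: +$693.30 − $1,866.00 → -$2,660.82
  Dec: +$693.30 → -$1,967.52
  Jan: +$693.30 − $1,712.88 → -$2,987.10
  Feb: +$693.30 → -$2,293.80
  Mar: +$693.30 → -$1,600.50
  Apr: +$693.30 → -$907.20
  May: +$693.30 − $1,866.00 → -$2,079.90
  Jun: +$693.30 → -$1,386.60
  Jul: +$693.30 → -$693.30
  Aug: +$693.30 → $0.00
Lowest trial balance = -$2,987.10 (Jan)
Initial deposit = cushion − low point = $1,386.60 − (-$2,987.10) = $4,373.70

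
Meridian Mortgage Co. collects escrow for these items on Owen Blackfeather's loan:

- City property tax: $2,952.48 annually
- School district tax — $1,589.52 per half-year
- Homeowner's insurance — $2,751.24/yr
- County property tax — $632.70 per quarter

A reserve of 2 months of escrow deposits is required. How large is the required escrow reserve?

City property tax = $2,952.48 annually
School district tax = $1,589.52 × 2 = $3,179.04 annually
Homeowner's insurance = $2,751.24 annually
County property tax = $632.70 × 4 = $2,530.80 annually
Annual escrow total = $11,413.56
Monthly = $11,413.56 ÷ 12 = $951.13
Cushion = 2 × $951.13 = $1,902.26

$1,902.26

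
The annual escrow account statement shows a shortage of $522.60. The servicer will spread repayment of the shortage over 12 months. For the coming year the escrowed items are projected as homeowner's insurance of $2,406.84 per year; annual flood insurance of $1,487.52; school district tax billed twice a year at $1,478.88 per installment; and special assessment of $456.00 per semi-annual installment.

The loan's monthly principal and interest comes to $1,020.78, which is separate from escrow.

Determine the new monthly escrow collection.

$690.56

Homeowner's insurance: $2,406.84 per year
Flood insurance: $1,487.52 per year
School district tax: $1,478.88 × 2 = $2,957.76 per year
Special assessment: $456.00 × 2 = $912.00 per year
Total per year = $7,764.12
Monthly = $7,764.12 ÷ 12 = $647.01
Shortage per month = $522.60 ÷ 12 = $43.55
Adjusted monthly = $647.01 + $43.55 = $690.56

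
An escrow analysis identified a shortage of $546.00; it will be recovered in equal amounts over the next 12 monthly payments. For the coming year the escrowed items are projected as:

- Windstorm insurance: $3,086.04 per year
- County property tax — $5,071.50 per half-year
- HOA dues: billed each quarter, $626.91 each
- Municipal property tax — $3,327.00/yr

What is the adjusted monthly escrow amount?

$1,634.14

Windstorm insurance = $3,086.04 per year
County property tax = $5,071.50 × 2 = $10,143.00 per year
HOA dues = $626.91 × 4 = $2,507.64 per year
Municipal property tax = $3,327.00 per year
Total annual escrow = $19,063.68
Monthly escrow = $19,063.68 / 12 = $1,588.64
Shortage spread = $546.00 ÷ 12 = $45.50/mo
Adjusted monthly = $1,588.64 + $45.50 = $1,634.14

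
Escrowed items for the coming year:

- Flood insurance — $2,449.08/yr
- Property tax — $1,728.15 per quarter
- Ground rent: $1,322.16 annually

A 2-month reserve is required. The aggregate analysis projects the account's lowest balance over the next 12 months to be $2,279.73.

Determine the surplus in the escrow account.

Flood insurance = $2,449.08 per year
Property tax = $1,728.15 × 4 = $6,912.60 per year
Ground rent = $1,322.16 per year
Total per year = $2,449.08 + $6,912.60 + $1,322.16 = $10,683.84
Per month = $10,683.84 ÷ 12 = $890.32
Required cushion = 2 × $890.32 = $1,780.64
Surplus = $2,279.73 − $1,780.64 = $499.09

$499.09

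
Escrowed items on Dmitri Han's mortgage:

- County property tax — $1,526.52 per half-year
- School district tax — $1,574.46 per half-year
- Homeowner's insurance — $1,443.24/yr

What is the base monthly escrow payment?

County property tax = $1,526.52 × 2 = $3,053.04 annually
School district tax = $1,574.46 × 2 = $3,148.92 annually
Homeowner's insurance = $1,443.24 annually
Yearly total = $7,645.20
Monthly = $7,645.20 ÷ 12 = $637.10

$637.10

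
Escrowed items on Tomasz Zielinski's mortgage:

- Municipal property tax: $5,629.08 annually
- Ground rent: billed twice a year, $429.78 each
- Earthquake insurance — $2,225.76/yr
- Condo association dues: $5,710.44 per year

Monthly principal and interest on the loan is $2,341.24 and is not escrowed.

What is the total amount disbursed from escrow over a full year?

Municipal property tax: $5,629.08 annually
Ground rent: $429.78 × 2 = $859.56 annually
Earthquake insurance: $2,225.76 annually
Condo association dues: $5,710.44 annually
Total per year = $5,629.08 + $859.56 + $2,225.76 + $5,710.44 = $14,424.84

$14,424.84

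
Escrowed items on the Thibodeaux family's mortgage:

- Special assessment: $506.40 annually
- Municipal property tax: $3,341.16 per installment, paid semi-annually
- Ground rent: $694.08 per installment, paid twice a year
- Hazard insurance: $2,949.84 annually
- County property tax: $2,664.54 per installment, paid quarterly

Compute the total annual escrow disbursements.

Special assessment: $506.40 annually
Municipal property tax: $3,341.16 × 2 = $6,682.32 annually
Ground rent: $694.08 × 2 = $1,388.16 annually
Hazard insurance: $2,949.84 annually
County property tax: $2,664.54 × 4 = $10,658.16 annually
Annual escrow total = $22,184.88

$22,184.88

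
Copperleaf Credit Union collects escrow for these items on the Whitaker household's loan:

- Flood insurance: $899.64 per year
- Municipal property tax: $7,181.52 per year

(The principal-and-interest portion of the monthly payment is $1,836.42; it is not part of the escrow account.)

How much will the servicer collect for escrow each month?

Flood insurance = $899.64 annually
Municipal property tax = $7,181.52 annually
Total annual escrow = $899.64 + $7,181.52 = $8,081.16
Monthly escrow = $8,081.16 ÷ 12 = $673.43

$673.43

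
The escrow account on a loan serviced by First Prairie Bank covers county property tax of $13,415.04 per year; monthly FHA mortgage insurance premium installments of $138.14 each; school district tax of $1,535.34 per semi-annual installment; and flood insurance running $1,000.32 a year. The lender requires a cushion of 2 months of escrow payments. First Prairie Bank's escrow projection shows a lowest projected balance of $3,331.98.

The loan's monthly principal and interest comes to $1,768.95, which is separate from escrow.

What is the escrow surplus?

County property tax: $13,415.04 annually
FHA mortgage insurance premium: $138.14 × 12 = $1,657.68 annually
School district tax: $1,535.34 × 2 = $3,070.68 annually
Flood insurance: $1,000.32 annually
Total annual escrow = $19,143.72
Monthly escrow = $19,143.72 ÷ 12 = $1,595.31
Cushion = 2 × $1,595.31 = $3,190.62
Excess over cushion: $3,331.98 − $3,190.62 = $141.36

$141.36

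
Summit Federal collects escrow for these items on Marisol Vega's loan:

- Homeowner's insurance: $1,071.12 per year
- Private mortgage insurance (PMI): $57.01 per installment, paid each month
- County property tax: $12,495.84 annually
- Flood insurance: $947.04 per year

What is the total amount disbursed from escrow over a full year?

$15,198.12

Homeowner's insurance = $1,071.12/yr
Private mortgage insurance (PMI) = $57.01 × 12 = $684.12/yr
County property tax = $12,495.84/yr
Flood insurance = $947.04/yr
Combined annual = $1,071.12 + $684.12 + $12,495.84 + $947.04 = $15,198.12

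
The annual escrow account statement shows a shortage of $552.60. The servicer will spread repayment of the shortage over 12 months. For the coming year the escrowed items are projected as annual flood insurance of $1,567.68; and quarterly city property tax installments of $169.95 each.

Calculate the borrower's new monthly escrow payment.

Flood insurance — $1,567.68 annually
City property tax — $169.95 × 4 = $679.80 annually
Annual escrow total = $1,567.68 + $679.80 = $2,247.48
Base monthly escrow = $2,247.48 ÷ 12 = $187.29
Monthly shortage recovery: $552.60 / 12 = $46.05
New monthly escrow = $187.29 + $46.05 = $233.34

$233.34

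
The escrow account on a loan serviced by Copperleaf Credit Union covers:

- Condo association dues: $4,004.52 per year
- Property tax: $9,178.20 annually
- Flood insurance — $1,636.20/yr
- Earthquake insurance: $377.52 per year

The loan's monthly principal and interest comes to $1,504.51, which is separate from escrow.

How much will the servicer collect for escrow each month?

$1,266.37

Condo association dues — $4,004.52/yr
Property tax — $9,178.20/yr
Flood insurance — $1,636.20/yr
Earthquake insurance — $377.52/yr
Total per year = $4,004.52 + $9,178.20 + $1,636.20 + $377.52 = $15,196.44
Monthly escrow = $15,196.44 ÷ 12 = $1,266.37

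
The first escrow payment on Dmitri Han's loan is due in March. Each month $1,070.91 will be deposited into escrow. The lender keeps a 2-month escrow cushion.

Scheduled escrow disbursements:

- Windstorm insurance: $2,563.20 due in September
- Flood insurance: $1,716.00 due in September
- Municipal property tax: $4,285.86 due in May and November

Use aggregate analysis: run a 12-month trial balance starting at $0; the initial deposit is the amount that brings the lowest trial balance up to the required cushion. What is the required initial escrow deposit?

Cushion = 2 × $1,070.91 = $2,141.82
Trial balance (start $0, +$1,070.91 each month, − disbursements):
  Mar: +$1,070.91 → $1,070.91
  Apr: +$1,070.91 → $2,141.82
  May: +$1,070.91 − $4,285.86 → -$1,073.13
  Jun: +$1,070.91 → -$2.22
  Jul: +$1,070.91 → $1,068.69
  Aug: +$1,070.91 → $2,139.60
  Sep: +$1,070.91 − $4,279.20 → -$1,068.69
  Oct: +$1,070.91 → $2.22
  Nov: +$1,070.91 − $4,285.86 → -$3,212.73
  Dec: +$1,070.91 → -$2,141.82
  Jan: +$1,070.91 → -$1,070.91
  Feb: +$1,070.91 → $0.00
Lowest trial balance = -$3,212.73 (Nov)
Initial deposit = cushion − low point = $2,141.82 − (-$3,212.73) = $5,354.55

$5,354.55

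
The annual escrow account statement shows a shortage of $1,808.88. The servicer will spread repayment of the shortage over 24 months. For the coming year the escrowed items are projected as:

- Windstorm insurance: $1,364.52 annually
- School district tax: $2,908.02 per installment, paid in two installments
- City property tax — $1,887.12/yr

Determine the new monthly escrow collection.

$831.01

Windstorm insurance = $1,364.52
School district tax = $2,908.02 × 2 = $5,816.04
City property tax = $1,887.12
Total per year = $1,364.52 + $5,816.04 + $1,887.12 = $9,067.68
Per month = $9,067.68 / 12 = $755.64
Shortage spread = $1,808.88 / 24 = $75.37/mo
Adjusted monthly = $755.64 + $75.37 = $831.01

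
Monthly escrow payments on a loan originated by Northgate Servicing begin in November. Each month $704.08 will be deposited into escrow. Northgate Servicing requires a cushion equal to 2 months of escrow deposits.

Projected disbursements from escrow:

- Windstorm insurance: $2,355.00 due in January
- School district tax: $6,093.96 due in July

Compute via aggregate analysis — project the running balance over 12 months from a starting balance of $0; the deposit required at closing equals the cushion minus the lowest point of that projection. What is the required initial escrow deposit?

Cushion = 2 × $704.08 = $1,408.16
Trial balance (start $0, +$704.08 each month, − disbursements):
  Nov: +$704.08 → $704.08
  Dec: +$704.08 → $1,408.16
  Jan: +$704.08 − $2,355.00 → -$242.76
  Feb: +$704.08 → $461.32
  Mar: +$704.08 → $1,165.40
  Apr: +$704.08 → $1,869.48
  May: +$704.08 → $2,573.56
  Jun: +$704.08 → $3,277.64
  Jul: +$704.08 − $6,093.96 → -$2,112.24
  Aug: +$704.08 → -$1,408.16
  Sep: +$704.08 → -$704.08
  Oct: +$704.08 → $0.00
Lowest trial balance = -$2,112.24 (Jul)
Initial deposit = cushion − low point = $1,408.16 − (-$2,112.24) = $3,520.40

$3,520.40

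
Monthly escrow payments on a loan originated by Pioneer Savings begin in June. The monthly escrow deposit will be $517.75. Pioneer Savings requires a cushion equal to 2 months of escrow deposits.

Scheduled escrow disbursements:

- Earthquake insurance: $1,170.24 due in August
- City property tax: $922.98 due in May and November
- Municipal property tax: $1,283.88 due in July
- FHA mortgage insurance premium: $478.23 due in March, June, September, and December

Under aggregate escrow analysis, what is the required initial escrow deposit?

Cushion = 2 × $517.75 = $1,035.50
Trial balance (start $0, +$517.75 each month, − disbursements):
  Jun: +$517.75 − $478.23 → $39.52
  Jul: +$517.75 − $1,283.88 → -$726.61
  Aug: +$517.75 − $1,170.24 → -$1,379.10
  Sep: +$517.75 − $478.23 → -$1,339.58
  Oct: +$517.75 → -$821.83
  Nov: +$517.75 − $922.98 → -$1,227.06
  Dec: +$517.75 − $478.23 → -$1,187.54
  Jan: +$517.75 → -$669.79
  Feb: +$517.75 → -$152.04
  Mar: +$517.75 − $478.23 → -$112.52
  Apr: +$517.75 → $405.23
  May: +$517.75 − $922.98 → $0.00
Lowest trial balance = -$1,379.10 (Aug)
Initial deposit = cushion − low point = $1,035.50 − (-$1,379.10) = $2,414.60

$2,414.60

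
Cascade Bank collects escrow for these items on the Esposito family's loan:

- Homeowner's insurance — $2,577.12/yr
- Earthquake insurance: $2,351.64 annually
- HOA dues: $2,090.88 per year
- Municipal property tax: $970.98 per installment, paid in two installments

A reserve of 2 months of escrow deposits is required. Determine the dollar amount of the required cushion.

$1,493.60

Homeowner's insurance: $2,577.12 annually
Earthquake insurance: $2,351.64 annually
HOA dues: $2,090.88 annually
Municipal property tax: $970.98 × 2 = $1,941.96 annually
Annual escrow total = $8,961.60
Monthly = $8,961.60 / 12 = $746.80
Cushion = 2 × $746.80 = $1,493.60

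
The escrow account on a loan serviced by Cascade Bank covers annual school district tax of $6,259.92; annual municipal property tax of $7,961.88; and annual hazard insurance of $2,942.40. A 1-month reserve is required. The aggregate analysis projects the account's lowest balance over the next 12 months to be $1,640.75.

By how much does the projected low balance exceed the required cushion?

$210.40

School district tax: $6,259.92/yr
Municipal property tax: $7,961.88/yr
Hazard insurance: $2,942.40/yr
Yearly total = $6,259.92 + $7,961.88 + $2,942.40 = $17,164.20
Monthly escrow = $17,164.20 / 12 = $1,430.35
Cushion = 1 × $1,430.35 = $1,430.35
Surplus = $1,640.75 − $1,430.35 = $210.40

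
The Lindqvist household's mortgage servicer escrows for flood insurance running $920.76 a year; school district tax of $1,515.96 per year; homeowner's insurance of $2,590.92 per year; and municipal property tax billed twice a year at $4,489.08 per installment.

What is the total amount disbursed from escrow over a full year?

$14,005.80

Flood insurance: $920.76
School district tax: $1,515.96
Homeowner's insurance: $2,590.92
Municipal property tax: $4,489.08 × 2 = $8,978.16
Annual escrow total = $920.76 + $1,515.96 + $2,590.92 + $8,978.16 = $14,005.80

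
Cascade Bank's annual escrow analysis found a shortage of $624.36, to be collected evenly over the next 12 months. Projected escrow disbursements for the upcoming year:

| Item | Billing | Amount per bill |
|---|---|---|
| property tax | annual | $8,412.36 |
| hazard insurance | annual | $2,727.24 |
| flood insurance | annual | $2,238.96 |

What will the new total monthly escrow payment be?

$1,166.91

Property tax — $8,412.36/yr
Hazard insurance — $2,727.24/yr
Flood insurance — $2,238.96/yr
Total per year = $13,378.56
Monthly escrow = $13,378.56 / 12 = $1,114.88
Shortage spread = $624.36 ÷ 12 = $52.03/mo
Adjusted monthly = $1,114.88 + $52.03 = $1,166.91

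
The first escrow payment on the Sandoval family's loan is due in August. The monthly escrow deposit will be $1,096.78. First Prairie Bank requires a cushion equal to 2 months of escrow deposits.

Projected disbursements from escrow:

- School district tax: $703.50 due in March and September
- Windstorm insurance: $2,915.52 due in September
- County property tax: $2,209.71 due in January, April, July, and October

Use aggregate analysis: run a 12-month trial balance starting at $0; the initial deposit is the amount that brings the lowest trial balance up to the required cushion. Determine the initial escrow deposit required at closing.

Cushion = 2 × $1,096.78 = $2,193.56
Trial balance (start $0, +$1,096.78 each month, − disbursements):
  Aug: +$1,096.78 → $1,096.78
  Sep: +$1,096.78 − $3,619.02 → -$1,425.46
  Oct: +$1,096.78 − $2,209.71 → -$2,538.39
  Nov: +$1,096.78 → -$1,441.61
  Dec: +$1,096.78 → -$344.83
  Jan: +$1,096.78 − $2,209.71 → -$1,457.76
  Feb: +$1,096.78 → -$360.98
  Mar: +$1,096.78 − $703.50 → $32.30
  Apr: +$1,096.78 − $2,209.71 → -$1,080.63
  May: +$1,096.78 → $16.15
  Jun: +$1,096.78 → $1,112.93
  Jul: +$1,096.78 − $2,209.71 → $0.00
Lowest trial balance = -$2,538.39 (Oct)
Initial deposit = cushion − low point = $2,193.56 − (-$2,538.39) = $4,731.95

$4,731.95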